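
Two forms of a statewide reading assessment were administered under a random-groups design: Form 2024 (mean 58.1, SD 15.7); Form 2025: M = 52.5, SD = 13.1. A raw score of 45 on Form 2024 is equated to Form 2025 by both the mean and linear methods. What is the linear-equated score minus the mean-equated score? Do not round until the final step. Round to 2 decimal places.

2.17

Mean-equated: 45 + (52.5 − 58.1) = 39.40
Linear-equated: (13.1/15.7)(45 − 58.1) + 52.5 = 41.569
Difference = 41.569 − 39.40 = 2.17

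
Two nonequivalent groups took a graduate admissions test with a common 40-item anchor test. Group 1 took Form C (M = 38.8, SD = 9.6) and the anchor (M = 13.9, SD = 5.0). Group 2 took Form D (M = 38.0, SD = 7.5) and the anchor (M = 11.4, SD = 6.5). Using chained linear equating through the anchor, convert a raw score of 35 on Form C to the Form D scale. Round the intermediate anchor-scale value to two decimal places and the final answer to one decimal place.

38.6

Form C → anchor (Group 1): v = (5.0/9.6)(35 − 38.8) + 13.9 = 11.92
anchor → Form D (Group 2): y = (7.5/6.5)(11.92 − 11.4) + 38.0 = 38.6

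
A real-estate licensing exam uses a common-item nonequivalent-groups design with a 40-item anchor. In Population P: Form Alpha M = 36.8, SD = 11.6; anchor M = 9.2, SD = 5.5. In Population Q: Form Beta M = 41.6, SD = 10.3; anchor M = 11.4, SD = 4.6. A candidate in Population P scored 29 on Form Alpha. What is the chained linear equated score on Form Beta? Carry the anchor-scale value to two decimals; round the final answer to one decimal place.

28.4

Form Alpha → anchor (Population P): v = (5.5/11.6)(29 − 36.8) + 9.2 = 5.50
anchor → Form Beta (Population Q): y = (10.3/4.6)(5.50 − 11.4) + 41.6 = 28.4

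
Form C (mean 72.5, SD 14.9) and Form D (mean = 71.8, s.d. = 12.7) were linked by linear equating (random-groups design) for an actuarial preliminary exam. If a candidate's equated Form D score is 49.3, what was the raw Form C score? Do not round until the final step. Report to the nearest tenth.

46.1

Invert y = (SD_Y/SD_X)(x − M_X) + M_Y:
x = (SD_X/SD_Y)(y − M_Y) + M_X = (14.9/12.7)(49.3 − 71.8) + 72.5
x = 1.173228 × -22.500 + 72.5 = 46.1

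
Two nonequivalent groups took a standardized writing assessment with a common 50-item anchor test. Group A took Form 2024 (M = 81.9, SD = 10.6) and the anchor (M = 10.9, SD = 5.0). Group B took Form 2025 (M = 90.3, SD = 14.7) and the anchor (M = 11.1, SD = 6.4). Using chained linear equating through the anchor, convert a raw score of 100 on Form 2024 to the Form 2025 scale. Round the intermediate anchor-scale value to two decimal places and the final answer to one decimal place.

109.5

Form 2024 → anchor (Group A): v = (5.0/10.6)(100 − 81.9) + 10.9 = 19.44
anchor → Form 2025 (Group B): y = (14.7/6.4)(19.44 − 11.1) + 90.3 = 109.5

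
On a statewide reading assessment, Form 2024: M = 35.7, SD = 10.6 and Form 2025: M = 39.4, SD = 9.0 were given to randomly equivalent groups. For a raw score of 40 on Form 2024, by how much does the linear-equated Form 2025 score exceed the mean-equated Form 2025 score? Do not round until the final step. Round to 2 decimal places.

Mean-equated: 40 + (39.4 − 35.7) = 43.70
Linear-equated: (9.0/10.6)(40 − 35.7) + 39.4 = 43.051
Difference = 43.051 − 43.70 = -0.65

-0.65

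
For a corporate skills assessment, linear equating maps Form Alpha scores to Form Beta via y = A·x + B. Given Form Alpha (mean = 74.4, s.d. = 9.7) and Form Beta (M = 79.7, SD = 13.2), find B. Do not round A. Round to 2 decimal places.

-21.55

A = SD_Y / SD_X = 13.2 / 9.7 = 1.360825
B = M_Y − A·M_X = 79.7 − 1.360825 × 74.4 = -21.55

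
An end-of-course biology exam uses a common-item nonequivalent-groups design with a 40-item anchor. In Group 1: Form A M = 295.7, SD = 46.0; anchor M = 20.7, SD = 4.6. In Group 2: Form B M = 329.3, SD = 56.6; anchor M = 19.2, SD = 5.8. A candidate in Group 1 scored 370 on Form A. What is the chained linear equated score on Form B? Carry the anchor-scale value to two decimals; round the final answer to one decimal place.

Form A → anchor (Group 1): v = (4.6/46.0)(370 − 295.7) + 20.7 = 28.13
anchor → Form B (Group 2): y = (56.6/5.8)(28.13 − 19.2) + 329.3 = 416.4

416.4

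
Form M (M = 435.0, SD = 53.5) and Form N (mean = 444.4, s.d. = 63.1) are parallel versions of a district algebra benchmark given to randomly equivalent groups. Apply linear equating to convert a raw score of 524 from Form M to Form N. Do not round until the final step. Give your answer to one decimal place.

Linear equating: y = (SD_Y/SD_X)(x − M_X) + M_Y
y = (63.1/53.5)(524 − 435.0) + 444.4
y = 1.179439 × 89.0 + 444.4 = 104.9701 + 444.4 = 549.4

549.4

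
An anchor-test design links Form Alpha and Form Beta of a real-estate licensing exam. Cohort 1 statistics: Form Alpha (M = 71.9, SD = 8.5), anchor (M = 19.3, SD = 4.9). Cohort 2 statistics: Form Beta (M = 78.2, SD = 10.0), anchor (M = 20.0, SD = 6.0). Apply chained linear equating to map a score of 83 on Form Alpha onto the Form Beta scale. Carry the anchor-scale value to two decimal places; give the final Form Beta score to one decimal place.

Form Alpha → anchor (Cohort 1): v = (4.9/8.5)(83 − 71.9) + 19.3 = 25.70
anchor → Form Beta (Cohort 2): y = (10.0/6.0)(25.70 − 20.0) + 78.2 = 87.7

87.7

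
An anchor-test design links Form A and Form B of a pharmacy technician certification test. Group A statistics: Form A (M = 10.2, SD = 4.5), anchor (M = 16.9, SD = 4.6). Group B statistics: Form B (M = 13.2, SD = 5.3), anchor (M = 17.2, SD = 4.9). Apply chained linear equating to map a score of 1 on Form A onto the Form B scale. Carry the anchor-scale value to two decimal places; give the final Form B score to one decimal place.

Form A → anchor (Group A): v = (4.6/4.5)(1 − 10.2) + 16.9 = 7.50
anchor → Form B (Group B): y = (5.3/4.9)(7.50 − 17.2) + 13.2 = 2.7

2.7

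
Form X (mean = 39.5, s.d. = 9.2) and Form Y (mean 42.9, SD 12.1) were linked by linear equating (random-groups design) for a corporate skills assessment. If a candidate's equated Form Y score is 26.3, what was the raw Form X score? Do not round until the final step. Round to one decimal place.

26.9

Invert y = (SD_Y/SD_X)(x − M_X) + M_Y:
x = (SD_X/SD_Y)(y − M_Y) + M_X = (9.2/12.1)(26.3 − 42.9) + 39.5
x = 0.760331 × -16.600 + 39.5 = 26.9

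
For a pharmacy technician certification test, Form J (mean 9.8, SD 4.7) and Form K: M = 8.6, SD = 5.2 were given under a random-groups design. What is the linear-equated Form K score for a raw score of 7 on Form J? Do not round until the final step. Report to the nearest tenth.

5.5

Linear equating: y = (SD_Y/SD_X)(x − M_X) + M_Y
y = (5.2/4.7)(7 − 9.8) + 8.6
y = 1.106383 × -2.8 + 8.6 = -3.0979 + 8.6 = 5.5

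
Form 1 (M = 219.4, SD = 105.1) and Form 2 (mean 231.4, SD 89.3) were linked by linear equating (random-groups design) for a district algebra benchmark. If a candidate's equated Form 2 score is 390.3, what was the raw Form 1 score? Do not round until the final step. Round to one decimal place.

406.4

Invert y = (SD_Y/SD_X)(x − M_X) + M_Y:
x = (SD_X/SD_Y)(y − M_Y) + M_X = (105.1/89.3)(390.3 − 231.4) + 219.4
x = 1.176932 × 158.900 + 219.4 = 406.4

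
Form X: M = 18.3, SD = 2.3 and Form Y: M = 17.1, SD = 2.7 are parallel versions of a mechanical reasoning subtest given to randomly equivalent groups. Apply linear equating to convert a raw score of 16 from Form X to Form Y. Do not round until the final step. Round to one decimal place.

14.4

Linear equating: y = (SD_Y/SD_X)(x − M_X) + M_Y
y = (2.7/2.3)(16 − 18.3) + 17.1
y = 1.173913 × -2.3 + 17.1 = -2.7000 + 17.1 = 14.4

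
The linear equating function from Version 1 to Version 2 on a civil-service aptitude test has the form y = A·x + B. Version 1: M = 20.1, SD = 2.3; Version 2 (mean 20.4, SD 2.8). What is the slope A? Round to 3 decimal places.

1.217

A = SD_Y / SD_X = 2.8 / 2.3 = 1.217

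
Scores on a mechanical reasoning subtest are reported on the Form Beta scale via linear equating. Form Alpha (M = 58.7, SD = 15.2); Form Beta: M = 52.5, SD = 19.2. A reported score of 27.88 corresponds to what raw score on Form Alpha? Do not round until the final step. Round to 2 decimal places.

Invert y = (SD_Y/SD_X)(x − M_X) + M_Y:
x = (SD_X/SD_Y)(y − M_Y) + M_X = (15.2/19.2)(27.88 − 52.5) + 58.7
x = 0.791667 × -24.620 + 58.7 = 39.21

39.21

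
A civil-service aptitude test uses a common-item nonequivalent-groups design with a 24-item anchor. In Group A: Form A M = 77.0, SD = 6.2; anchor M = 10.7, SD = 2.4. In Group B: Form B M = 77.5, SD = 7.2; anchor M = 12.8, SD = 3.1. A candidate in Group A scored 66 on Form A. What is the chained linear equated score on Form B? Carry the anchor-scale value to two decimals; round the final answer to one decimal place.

Form A → anchor (Group A): v = (2.4/6.2)(66 − 77.0) + 10.7 = 6.44
anchor → Form B (Group B): y = (7.2/3.1)(6.44 − 12.8) + 77.5 = 62.7

62.7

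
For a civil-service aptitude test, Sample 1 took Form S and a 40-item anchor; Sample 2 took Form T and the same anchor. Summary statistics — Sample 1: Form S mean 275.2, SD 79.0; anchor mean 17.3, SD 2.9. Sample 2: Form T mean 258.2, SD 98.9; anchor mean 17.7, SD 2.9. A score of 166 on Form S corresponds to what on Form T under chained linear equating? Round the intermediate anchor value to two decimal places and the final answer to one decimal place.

Form S → anchor (Sample 1): v = (2.9/79.0)(166 − 275.2) + 17.3 = 13.29
anchor → Form T (Sample 2): y = (98.9/2.9)(13.29 − 17.7) + 258.2 = 107.8

107.8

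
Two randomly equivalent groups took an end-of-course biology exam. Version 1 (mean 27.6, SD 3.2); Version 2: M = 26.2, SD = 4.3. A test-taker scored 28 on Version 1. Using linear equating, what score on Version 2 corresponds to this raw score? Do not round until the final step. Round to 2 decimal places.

26.74

Linear equating: y = (SD_Y/SD_X)(x − M_X) + M_Y
y = (4.3/3.2)(28 − 27.6) + 26.2
y = 1.343750 × 0.4 + 26.2 = 0.5375 + 26.2 = 26.74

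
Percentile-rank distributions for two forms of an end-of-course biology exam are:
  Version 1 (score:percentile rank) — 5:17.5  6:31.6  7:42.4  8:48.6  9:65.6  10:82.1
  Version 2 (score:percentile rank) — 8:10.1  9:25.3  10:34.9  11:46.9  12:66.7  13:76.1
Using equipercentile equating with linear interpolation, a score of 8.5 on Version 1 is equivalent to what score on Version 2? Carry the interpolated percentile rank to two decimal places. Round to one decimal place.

11.5

PR of 8.5 on Version 1: 48.6 + (8.5 − 8)/(9 − 8) × (65.6 − 48.6) = 57.10
On Version 2, PR 57.10 falls between score 11 (PR 46.9) and 12 (PR 66.7).
Interpolate: 11 + (57.10 − 46.9)/(66.7 − 46.9) × (12 − 11) = 11.5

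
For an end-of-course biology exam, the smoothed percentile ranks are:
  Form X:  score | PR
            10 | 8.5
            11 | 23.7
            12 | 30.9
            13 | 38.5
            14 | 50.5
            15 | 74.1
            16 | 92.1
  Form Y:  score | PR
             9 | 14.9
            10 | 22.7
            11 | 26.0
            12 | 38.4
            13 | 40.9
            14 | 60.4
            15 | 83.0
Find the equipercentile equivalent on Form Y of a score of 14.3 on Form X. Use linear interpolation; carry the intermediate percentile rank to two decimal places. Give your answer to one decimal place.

PR of 14.3 on Form X: 50.5 + (14.3 − 14)/(15 − 14) × (74.1 − 50.5) = 57.58
On Form Y, PR 57.58 falls between score 13 (PR 40.9) and 14 (PR 60.4).
Interpolate: 13 + (57.58 − 40.9)/(60.4 − 40.9) × (14 − 13) = 13.9

13.9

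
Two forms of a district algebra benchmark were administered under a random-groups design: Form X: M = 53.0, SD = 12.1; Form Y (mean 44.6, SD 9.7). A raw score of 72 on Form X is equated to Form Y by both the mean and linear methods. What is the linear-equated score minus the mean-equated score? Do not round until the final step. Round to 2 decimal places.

Mean-equated: 72 + (44.6 − 53.0) = 63.60
Linear-equated: (9.7/12.1)(72 − 53.0) + 44.6 = 59.831
Difference = 59.831 − 63.60 = -3.77

-3.77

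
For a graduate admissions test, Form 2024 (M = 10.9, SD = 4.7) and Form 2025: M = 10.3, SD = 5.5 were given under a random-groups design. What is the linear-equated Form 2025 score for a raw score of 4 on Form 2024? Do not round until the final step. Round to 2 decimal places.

2.23

Linear equating: y = (SD_Y/SD_X)(x − M_X) + M_Y
y = (5.5/4.7)(4 − 10.9) + 10.3
y = 1.170213 × -6.9 + 10.3 = -8.0745 + 10.3 = 2.23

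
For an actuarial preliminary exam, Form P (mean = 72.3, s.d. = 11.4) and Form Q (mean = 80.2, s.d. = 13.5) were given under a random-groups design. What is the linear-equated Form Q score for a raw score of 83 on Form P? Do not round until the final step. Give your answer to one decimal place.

Linear equating: y = (SD_Y/SD_X)(x − M_X) + M_Y
y = (13.5/11.4)(83 − 72.3) + 80.2
y = 1.184211 × 10.7 + 80.2 = 12.6711 + 80.2 = 92.9

92.9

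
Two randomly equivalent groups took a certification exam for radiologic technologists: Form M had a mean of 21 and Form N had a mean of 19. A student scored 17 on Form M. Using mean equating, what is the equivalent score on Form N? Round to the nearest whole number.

15

Mean equating: y = x + (M_Y − M_X) = 17 + (19 − 21) = 15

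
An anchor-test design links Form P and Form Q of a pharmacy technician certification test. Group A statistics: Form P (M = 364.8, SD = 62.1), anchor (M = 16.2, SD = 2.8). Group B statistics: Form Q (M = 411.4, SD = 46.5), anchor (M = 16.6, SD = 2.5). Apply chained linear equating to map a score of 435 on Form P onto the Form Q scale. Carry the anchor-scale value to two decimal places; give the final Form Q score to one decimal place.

462.9

Form P → anchor (Group A): v = (2.8/62.1)(435 − 364.8) + 16.2 = 19.37
anchor → Form Q (Group B): y = (46.5/2.5)(19.37 − 16.6) + 411.4 = 462.9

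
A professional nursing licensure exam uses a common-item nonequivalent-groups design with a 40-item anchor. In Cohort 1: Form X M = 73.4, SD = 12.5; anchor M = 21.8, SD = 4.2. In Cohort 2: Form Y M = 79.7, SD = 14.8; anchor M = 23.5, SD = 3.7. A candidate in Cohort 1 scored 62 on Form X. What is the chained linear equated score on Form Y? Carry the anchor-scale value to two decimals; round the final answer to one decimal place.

57.6

Form X → anchor (Cohort 1): v = (4.2/12.5)(62 − 73.4) + 21.8 = 17.97
anchor → Form Y (Cohort 2): y = (14.8/3.7)(17.97 − 23.5) + 79.7 = 57.6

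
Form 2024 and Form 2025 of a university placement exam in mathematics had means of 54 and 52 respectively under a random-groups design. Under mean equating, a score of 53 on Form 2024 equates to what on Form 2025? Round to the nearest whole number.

Mean equating: y = x + (M_Y − M_X) = 53 + (52 − 54) = 51

51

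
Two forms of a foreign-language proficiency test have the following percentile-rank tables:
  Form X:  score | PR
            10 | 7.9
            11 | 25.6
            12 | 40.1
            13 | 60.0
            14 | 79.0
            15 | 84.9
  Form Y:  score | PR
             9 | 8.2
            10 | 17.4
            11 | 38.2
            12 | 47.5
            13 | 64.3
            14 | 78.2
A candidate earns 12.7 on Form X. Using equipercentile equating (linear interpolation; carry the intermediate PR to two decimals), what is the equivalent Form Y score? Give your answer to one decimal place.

12.4

PR of 12.7 on Form X: 40.1 + (12.7 − 12)/(13 − 12) × (60.0 − 40.1) = 54.03
On Form Y, PR 54.03 falls between score 12 (PR 47.5) and 13 (PR 64.3).
Interpolate: 12 + (54.03 − 47.5)/(64.3 − 47.5) × (13 − 12) = 12.4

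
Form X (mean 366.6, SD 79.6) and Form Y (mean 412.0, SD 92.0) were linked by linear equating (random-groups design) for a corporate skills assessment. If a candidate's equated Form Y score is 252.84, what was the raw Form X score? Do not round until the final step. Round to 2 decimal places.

Invert y = (SD_Y/SD_X)(x − M_X) + M_Y:
x = (SD_X/SD_Y)(y − M_Y) + M_X = (79.6/92.0)(252.84 − 412.0) + 366.6
x = 0.865217 × -159.160 + 366.6 = 228.89

228.89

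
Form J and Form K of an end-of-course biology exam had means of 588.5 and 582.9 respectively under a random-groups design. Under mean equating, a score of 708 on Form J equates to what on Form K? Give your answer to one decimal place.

Mean equating: y = x + (M_Y − M_X) = 708 + (582.9 − 588.5) = 702.4

702.4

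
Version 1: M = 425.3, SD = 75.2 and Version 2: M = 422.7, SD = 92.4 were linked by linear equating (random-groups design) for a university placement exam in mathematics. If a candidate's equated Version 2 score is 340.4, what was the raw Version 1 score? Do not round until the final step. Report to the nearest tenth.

Invert y = (SD_Y/SD_X)(x − M_X) + M_Y:
x = (SD_X/SD_Y)(y − M_Y) + M_X = (75.2/92.4)(340.4 − 422.7) + 425.3
x = 0.813853 × -82.300 + 425.3 = 358.3

358.3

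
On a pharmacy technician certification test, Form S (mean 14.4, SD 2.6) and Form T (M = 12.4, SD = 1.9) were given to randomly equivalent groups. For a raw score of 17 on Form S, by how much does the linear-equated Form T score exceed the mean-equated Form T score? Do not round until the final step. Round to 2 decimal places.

Mean-equated: 17 + (12.4 − 14.4) = 15.00
Linear-equated: (1.9/2.6)(17 − 14.4) + 12.4 = 14.300
Difference = 14.300 − 15.00 = -0.70

-0.70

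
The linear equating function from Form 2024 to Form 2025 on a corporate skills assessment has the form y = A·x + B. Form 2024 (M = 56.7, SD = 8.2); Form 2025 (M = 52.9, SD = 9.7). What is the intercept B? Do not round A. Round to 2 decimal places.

A = SD_Y / SD_X = 9.7 / 8.2 = 1.182927
B = M_Y − A·M_X = 52.9 − 1.182927 × 56.7 = -14.17

-14.17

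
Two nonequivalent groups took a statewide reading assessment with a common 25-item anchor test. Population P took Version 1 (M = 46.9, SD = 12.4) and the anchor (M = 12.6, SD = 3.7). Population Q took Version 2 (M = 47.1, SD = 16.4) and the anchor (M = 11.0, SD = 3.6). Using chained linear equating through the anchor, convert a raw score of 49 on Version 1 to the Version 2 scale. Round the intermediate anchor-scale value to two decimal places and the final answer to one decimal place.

Version 1 → anchor (Population P): v = (3.7/12.4)(49 − 46.9) + 12.6 = 13.23
anchor → Version 2 (Population Q): y = (16.4/3.6)(13.23 − 11.0) + 47.1 = 57.3

57.3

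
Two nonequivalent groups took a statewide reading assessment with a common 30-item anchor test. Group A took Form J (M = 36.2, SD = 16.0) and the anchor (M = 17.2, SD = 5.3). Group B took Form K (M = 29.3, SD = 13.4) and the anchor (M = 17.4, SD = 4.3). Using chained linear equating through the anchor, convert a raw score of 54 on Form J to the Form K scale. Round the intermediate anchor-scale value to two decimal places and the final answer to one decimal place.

47.1

Form J → anchor (Group A): v = (5.3/16.0)(54 − 36.2) + 17.2 = 23.10
anchor → Form K (Group B): y = (13.4/4.3)(23.10 − 17.4) + 29.3 = 47.1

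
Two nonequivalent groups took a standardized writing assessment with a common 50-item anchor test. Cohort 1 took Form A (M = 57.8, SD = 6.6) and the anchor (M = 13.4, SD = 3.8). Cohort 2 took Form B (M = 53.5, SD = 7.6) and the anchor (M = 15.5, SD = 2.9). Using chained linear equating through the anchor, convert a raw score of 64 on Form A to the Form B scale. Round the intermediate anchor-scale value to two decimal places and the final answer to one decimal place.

Form A → anchor (Cohort 1): v = (3.8/6.6)(64 − 57.8) + 13.4 = 16.97
anchor → Form B (Cohort 2): y = (7.6/2.9)(16.97 − 15.5) + 53.5 = 57.4

57.4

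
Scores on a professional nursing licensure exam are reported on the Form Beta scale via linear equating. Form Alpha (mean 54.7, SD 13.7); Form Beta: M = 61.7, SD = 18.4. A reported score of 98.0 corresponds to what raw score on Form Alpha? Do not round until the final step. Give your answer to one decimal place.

81.7

Invert y = (SD_Y/SD_X)(x − M_X) + M_Y:
x = (SD_X/SD_Y)(y − M_Y) + M_X = (13.7/18.4)(98.0 − 61.7) + 54.7
x = 0.744565 × 36.300 + 54.7 = 81.7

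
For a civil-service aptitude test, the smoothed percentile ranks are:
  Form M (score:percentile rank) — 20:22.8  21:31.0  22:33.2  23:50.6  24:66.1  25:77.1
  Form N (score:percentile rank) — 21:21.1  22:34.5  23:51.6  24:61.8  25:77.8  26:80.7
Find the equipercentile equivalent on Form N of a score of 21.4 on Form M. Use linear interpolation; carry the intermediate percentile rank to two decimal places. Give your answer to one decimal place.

21.8

PR of 21.4 on Form M: 31.0 + (21.4 − 21)/(22 − 21) × (33.2 − 31.0) = 31.88
On Form N, PR 31.88 falls between score 21 (PR 21.1) and 22 (PR 34.5).
Interpolate: 21 + (31.88 − 21.1)/(34.5 − 21.1) × (22 − 21) = 21.8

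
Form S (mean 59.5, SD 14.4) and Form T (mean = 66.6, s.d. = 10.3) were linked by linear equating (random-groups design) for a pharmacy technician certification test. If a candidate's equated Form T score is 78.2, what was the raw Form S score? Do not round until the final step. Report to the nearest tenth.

Invert y = (SD_Y/SD_X)(x − M_X) + M_Y:
x = (SD_X/SD_Y)(y − M_Y) + M_X = (14.4/10.3)(78.2 − 66.6) + 59.5
x = 1.398058 × 11.600 + 59.5 = 75.7

75.7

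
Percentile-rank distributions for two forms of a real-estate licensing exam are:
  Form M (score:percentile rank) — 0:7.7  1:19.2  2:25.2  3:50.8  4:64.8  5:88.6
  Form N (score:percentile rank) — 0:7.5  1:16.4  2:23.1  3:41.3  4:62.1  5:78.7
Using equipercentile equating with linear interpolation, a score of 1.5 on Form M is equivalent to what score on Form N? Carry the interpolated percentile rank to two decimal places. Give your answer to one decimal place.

1.9

PR of 1.5 on Form M: 19.2 + (1.5 − 1)/(2 − 1) × (25.2 − 19.2) = 22.20
On Form N, PR 22.20 falls between score 1 (PR 16.4) and 2 (PR 23.1).
Interpolate: 1 + (22.20 − 16.4)/(23.1 − 16.4) × (2 − 1) = 1.9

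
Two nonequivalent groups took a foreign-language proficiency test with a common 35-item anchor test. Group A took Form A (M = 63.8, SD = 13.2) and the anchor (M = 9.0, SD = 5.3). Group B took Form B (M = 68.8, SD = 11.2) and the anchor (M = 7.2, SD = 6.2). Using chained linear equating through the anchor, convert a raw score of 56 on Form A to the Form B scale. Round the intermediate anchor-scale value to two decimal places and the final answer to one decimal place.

Form A → anchor (Group A): v = (5.3/13.2)(56 − 63.8) + 9.0 = 5.87
anchor → Form B (Group B): y = (11.2/6.2)(5.87 − 7.2) + 68.8 = 66.4

66.4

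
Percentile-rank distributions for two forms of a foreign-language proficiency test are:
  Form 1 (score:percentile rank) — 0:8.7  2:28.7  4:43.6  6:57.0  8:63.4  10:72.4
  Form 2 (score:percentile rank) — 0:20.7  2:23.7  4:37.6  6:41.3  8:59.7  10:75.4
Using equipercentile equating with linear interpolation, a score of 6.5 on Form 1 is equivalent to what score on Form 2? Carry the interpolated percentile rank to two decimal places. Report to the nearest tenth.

PR of 6.5 on Form 1: 57.0 + (6.5 − 6)/(8 − 6) × (63.4 − 57.0) = 58.60
On Form 2, PR 58.60 falls between score 6 (PR 41.3) and 8 (PR 59.7).
Interpolate: 6 + (58.60 − 41.3)/(59.7 − 41.3) × (8 − 6) = 7.9

7.9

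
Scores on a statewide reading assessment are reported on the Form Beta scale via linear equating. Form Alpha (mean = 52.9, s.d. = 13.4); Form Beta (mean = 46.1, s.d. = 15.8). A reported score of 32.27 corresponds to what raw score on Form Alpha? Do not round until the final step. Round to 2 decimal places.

Invert y = (SD_Y/SD_X)(x − M_X) + M_Y:
x = (SD_X/SD_Y)(y − M_Y) + M_X = (13.4/15.8)(32.27 − 46.1) + 52.9
x = 0.848101 × -13.830 + 52.9 = 41.17

41.17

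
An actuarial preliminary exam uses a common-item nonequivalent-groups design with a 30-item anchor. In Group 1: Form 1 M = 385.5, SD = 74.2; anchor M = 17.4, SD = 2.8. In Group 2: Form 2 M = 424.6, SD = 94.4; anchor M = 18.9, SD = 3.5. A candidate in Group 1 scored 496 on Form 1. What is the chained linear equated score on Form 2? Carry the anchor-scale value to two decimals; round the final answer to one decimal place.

Form 1 → anchor (Group 1): v = (2.8/74.2)(496 − 385.5) + 17.4 = 21.57
anchor → Form 2 (Group 2): y = (94.4/3.5)(21.57 − 18.9) + 424.6 = 496.6

496.6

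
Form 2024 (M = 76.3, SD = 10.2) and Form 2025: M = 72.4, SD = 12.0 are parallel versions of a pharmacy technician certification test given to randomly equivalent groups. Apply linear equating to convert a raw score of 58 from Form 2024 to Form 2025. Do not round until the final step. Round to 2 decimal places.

Linear equating: y = (SD_Y/SD_X)(x − M_X) + M_Y
y = (12.0/10.2)(58 − 76.3) + 72.4
y = 1.176471 × -18.3 + 72.4 = -21.5294 + 72.4 = 50.87

50.87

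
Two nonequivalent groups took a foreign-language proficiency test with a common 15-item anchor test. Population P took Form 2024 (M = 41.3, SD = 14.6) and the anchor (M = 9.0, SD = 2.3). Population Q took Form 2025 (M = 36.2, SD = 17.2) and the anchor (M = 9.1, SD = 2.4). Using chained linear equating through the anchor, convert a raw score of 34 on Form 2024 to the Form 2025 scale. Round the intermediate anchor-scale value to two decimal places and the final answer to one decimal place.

Form 2024 → anchor (Population P): v = (2.3/14.6)(34 − 41.3) + 9.0 = 7.85
anchor → Form 2025 (Population Q): y = (17.2/2.4)(7.85 − 9.1) + 36.2 = 27.2

27.2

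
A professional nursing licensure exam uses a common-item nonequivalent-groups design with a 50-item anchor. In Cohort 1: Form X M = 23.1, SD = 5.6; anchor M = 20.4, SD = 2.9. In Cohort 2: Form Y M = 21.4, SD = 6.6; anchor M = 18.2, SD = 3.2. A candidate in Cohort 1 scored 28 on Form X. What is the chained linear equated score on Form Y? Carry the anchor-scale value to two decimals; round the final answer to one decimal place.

31.2

Form X → anchor (Cohort 1): v = (2.9/5.6)(28 − 23.1) + 20.4 = 22.94
anchor → Form Y (Cohort 2): y = (6.6/3.2)(22.94 − 18.2) + 21.4 = 31.2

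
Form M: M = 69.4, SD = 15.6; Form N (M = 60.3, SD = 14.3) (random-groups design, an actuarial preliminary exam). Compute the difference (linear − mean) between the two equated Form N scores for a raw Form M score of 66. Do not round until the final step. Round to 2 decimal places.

Mean-equated: 66 + (60.3 − 69.4) = 56.90
Linear-equated: (14.3/15.6)(66 − 69.4) + 60.3 = 57.183
Difference = 57.183 − 56.90 = 0.28

0.28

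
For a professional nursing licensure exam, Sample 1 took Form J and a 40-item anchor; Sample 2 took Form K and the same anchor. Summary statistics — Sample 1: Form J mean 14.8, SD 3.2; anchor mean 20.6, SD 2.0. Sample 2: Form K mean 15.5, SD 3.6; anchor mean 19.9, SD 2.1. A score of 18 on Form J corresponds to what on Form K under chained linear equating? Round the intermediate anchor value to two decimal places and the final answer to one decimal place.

20.1

Form J → anchor (Sample 1): v = (2.0/3.2)(18 − 14.8) + 20.6 = 22.60
anchor → Form K (Sample 2): y = (3.6/2.1)(22.60 − 19.9) + 15.5 = 20.1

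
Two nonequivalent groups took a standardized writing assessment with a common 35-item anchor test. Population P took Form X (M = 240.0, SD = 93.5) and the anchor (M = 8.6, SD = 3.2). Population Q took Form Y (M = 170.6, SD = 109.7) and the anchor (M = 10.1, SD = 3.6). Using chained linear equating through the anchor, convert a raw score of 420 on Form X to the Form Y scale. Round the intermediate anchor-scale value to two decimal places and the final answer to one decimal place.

312.6

Form X → anchor (Population P): v = (3.2/93.5)(420 − 240.0) + 8.6 = 14.76
anchor → Form Y (Population Q): y = (109.7/3.6)(14.76 − 10.1) + 170.6 = 312.6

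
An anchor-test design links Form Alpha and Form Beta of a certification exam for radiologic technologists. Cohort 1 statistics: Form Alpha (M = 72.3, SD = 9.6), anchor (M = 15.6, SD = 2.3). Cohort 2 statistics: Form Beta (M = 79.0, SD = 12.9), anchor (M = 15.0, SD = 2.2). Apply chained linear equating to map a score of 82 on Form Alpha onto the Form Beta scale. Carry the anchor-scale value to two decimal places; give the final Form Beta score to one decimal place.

96.1

Form Alpha → anchor (Cohort 1): v = (2.3/9.6)(82 − 72.3) + 15.6 = 17.92
anchor → Form Beta (Cohort 2): y = (12.9/2.2)(17.92 − 15.0) + 79.0 = 96.1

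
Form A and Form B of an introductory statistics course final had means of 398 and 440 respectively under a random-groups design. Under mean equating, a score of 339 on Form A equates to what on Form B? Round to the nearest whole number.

Mean equating: y = x + (M_Y − M_X) = 339 + (440 − 398) = 381

381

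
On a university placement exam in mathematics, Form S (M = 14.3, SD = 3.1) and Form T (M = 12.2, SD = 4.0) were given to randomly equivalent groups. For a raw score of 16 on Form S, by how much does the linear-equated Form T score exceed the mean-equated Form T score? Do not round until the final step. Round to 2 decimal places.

0.49

Mean-equated: 16 + (12.2 − 14.3) = 13.90
Linear-equated: (4.0/3.1)(16 − 14.3) + 12.2 = 14.394
Difference = 14.394 − 13.90 = 0.49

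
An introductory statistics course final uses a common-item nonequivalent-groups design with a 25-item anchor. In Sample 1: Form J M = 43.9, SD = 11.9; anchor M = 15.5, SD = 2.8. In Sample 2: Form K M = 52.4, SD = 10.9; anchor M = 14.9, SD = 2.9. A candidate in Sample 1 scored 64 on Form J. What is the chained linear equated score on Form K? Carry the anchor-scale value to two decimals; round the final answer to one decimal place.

Form J → anchor (Sample 1): v = (2.8/11.9)(64 − 43.9) + 15.5 = 20.23
anchor → Form K (Sample 2): y = (10.9/2.9)(20.23 − 14.9) + 52.4 = 72.4

72.4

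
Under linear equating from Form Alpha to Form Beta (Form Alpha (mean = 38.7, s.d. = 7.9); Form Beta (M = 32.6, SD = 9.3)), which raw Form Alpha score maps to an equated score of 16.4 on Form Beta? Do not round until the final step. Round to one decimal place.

Invert y = (SD_Y/SD_X)(x − M_X) + M_Y:
x = (SD_X/SD_Y)(y − M_Y) + M_X = (7.9/9.3)(16.4 − 32.6) + 38.7
x = 0.849462 × -16.200 + 38.7 = 24.9

24.9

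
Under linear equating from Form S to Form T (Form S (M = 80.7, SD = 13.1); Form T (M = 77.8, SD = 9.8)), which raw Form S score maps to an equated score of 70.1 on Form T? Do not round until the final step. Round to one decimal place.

70.4

Invert y = (SD_Y/SD_X)(x − M_X) + M_Y:
x = (SD_X/SD_Y)(y − M_Y) + M_X = (13.1/9.8)(70.1 − 77.8) + 80.7
x = 1.336735 × -7.700 + 80.7 = 70.4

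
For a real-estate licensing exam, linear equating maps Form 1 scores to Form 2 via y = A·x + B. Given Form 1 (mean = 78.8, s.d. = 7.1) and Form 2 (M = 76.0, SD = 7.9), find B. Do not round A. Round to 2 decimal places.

A = SD_Y / SD_X = 7.9 / 7.1 = 1.112676
B = M_Y − A·M_X = 76.0 − 1.112676 × 78.8 = -11.68

-11.68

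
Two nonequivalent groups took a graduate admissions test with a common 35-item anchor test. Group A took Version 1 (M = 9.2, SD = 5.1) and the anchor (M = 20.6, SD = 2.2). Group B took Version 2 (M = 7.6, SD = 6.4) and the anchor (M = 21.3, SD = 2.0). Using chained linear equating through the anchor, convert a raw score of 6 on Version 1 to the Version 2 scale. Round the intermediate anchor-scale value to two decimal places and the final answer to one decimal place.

0.9

Version 1 → anchor (Group A): v = (2.2/5.1)(6 − 9.2) + 20.6 = 19.22
anchor → Version 2 (Group B): y = (6.4/2.0)(19.22 − 21.3) + 7.6 = 0.9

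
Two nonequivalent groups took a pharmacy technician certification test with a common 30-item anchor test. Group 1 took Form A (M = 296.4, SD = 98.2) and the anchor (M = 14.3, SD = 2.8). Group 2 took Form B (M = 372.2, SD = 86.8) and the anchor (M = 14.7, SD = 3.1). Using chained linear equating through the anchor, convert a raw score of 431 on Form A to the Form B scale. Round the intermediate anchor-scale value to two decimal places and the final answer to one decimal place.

Form A → anchor (Group 1): v = (2.8/98.2)(431 − 296.4) + 14.3 = 18.14
anchor → Form B (Group 2): y = (86.8/3.1)(18.14 − 14.7) + 372.2 = 468.5

468.5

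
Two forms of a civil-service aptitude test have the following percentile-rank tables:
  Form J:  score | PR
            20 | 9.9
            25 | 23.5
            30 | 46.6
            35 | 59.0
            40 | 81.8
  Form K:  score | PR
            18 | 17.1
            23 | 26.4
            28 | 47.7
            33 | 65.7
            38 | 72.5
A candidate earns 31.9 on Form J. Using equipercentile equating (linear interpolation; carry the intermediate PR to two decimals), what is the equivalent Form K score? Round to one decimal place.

29.0

PR of 31.9 on Form J: 46.6 + (31.9 − 30)/(35 − 30) × (59.0 − 46.6) = 51.31
On Form K, PR 51.31 falls between score 28 (PR 47.7) and 33 (PR 65.7).
Interpolate: 28 + (51.31 − 47.7)/(65.7 − 47.7) × (33 − 28) = 29.0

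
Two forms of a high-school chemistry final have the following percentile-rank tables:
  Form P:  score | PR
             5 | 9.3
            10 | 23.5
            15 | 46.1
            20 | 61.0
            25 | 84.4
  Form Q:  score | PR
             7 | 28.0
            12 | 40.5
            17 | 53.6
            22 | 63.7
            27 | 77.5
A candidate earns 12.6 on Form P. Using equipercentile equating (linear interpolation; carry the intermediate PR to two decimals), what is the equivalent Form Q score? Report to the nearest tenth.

9.9

PR of 12.6 on Form P: 23.5 + (12.6 − 10)/(15 − 10) × (46.1 − 23.5) = 35.25
On Form Q, PR 35.25 falls between score 7 (PR 28.0) and 12 (PR 40.5).
Interpolate: 7 + (35.25 − 28.0)/(40.5 − 28.0) × (12 − 7) = 9.9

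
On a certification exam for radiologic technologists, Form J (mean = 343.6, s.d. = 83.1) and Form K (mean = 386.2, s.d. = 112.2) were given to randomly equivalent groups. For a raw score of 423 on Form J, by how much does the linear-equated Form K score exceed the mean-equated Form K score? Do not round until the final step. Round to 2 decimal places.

Mean-equated: 423 + (386.2 − 343.6) = 465.60
Linear-equated: (112.2/83.1)(423 − 343.6) + 386.2 = 493.404
Difference = 493.404 − 465.60 = 27.80

27.80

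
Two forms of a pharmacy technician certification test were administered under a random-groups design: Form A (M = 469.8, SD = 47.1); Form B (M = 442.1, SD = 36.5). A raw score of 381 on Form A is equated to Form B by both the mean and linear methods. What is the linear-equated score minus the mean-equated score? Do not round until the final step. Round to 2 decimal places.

19.98

Mean-equated: 381 + (442.1 − 469.8) = 353.30
Linear-equated: (36.5/47.1)(381 − 469.8) + 442.1 = 373.285
Difference = 373.285 − 353.30 = 19.98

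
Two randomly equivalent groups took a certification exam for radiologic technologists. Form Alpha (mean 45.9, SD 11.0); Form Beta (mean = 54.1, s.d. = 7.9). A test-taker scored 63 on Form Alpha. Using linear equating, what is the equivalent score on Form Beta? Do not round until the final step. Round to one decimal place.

66.4

Linear equating: y = (SD_Y/SD_X)(x − M_X) + M_Y
y = (7.9/11.0)(63 − 45.9) + 54.1
y = 0.718182 × 17.1 + 54.1 = 12.2809 + 54.1 = 66.4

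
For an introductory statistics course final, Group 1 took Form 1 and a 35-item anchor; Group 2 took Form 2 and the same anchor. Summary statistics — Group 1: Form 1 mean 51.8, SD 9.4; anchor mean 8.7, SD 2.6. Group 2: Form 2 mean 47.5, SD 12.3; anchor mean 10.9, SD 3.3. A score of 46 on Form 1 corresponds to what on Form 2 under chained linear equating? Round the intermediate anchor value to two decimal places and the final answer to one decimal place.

33.3

Form 1 → anchor (Group 1): v = (2.6/9.4)(46 − 51.8) + 8.7 = 7.10
anchor → Form 2 (Group 2): y = (12.3/3.3)(7.10 − 10.9) + 47.5 = 33.3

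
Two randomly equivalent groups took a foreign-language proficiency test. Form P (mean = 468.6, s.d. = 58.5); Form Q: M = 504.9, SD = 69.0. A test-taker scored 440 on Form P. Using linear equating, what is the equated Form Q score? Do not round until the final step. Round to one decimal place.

Linear equating: y = (SD_Y/SD_X)(x − M_X) + M_Y
y = (69.0/58.5)(440 − 468.6) + 504.9
y = 1.179487 × -28.6 + 504.9 = -33.7333 + 504.9 = 471.2

471.2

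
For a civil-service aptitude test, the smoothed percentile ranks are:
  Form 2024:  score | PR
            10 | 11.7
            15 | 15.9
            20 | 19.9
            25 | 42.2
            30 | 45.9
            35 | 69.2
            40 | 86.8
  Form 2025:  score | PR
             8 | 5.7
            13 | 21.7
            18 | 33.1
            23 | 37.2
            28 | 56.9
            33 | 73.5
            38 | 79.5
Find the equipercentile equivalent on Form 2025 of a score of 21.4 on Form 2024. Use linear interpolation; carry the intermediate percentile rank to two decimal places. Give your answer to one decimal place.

PR of 21.4 on Form 2024: 19.9 + (21.4 − 20)/(25 − 20) × (42.2 − 19.9) = 26.14
On Form 2025, PR 26.14 falls between score 13 (PR 21.7) and 18 (PR 33.1).
Interpolate: 13 + (26.14 − 21.7)/(33.1 − 21.7) × (18 − 13) = 14.9

14.9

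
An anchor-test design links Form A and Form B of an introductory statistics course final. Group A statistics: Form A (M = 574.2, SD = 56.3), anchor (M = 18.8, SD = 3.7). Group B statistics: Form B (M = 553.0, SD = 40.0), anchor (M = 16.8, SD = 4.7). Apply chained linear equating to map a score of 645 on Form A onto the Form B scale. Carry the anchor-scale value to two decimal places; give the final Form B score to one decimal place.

Form A → anchor (Group A): v = (3.7/56.3)(645 − 574.2) + 18.8 = 23.45
anchor → Form B (Group B): y = (40.0/4.7)(23.45 − 16.8) + 553.0 = 609.6

609.6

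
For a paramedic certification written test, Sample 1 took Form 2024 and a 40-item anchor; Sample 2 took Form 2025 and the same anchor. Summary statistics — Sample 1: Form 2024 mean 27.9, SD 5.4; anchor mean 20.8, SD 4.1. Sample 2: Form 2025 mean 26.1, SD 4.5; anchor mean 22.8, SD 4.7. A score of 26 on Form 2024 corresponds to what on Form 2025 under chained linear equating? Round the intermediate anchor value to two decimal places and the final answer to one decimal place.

22.8

Form 2024 → anchor (Sample 1): v = (4.1/5.4)(26 − 27.9) + 20.8 = 19.36
anchor → Form 2025 (Sample 2): y = (4.5/4.7)(19.36 − 22.8) + 26.1 = 22.8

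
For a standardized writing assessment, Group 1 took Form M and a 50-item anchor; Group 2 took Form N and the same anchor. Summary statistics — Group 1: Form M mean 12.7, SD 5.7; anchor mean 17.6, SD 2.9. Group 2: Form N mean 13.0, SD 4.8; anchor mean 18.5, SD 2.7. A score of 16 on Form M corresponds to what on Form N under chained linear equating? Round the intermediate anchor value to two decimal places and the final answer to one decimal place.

Form M → anchor (Group 1): v = (2.9/5.7)(16 − 12.7) + 17.6 = 19.28
anchor → Form N (Group 2): y = (4.8/2.7)(19.28 − 18.5) + 13.0 = 14.4

14.4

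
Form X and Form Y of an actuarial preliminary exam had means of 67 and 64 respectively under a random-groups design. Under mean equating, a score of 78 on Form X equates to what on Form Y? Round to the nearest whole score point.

75

Mean equating: y = x + (M_Y − M_X) = 78 + (64 − 67) = 75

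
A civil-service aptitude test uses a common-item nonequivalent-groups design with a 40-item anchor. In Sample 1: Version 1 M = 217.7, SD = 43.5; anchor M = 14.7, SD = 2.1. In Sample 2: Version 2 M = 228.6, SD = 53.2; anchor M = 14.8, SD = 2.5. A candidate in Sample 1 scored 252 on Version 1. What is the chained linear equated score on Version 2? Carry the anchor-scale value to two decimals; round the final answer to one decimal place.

261.8

Version 1 → anchor (Sample 1): v = (2.1/43.5)(252 − 217.7) + 14.7 = 16.36
anchor → Version 2 (Sample 2): y = (53.2/2.5)(16.36 − 14.8) + 228.6 = 261.8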